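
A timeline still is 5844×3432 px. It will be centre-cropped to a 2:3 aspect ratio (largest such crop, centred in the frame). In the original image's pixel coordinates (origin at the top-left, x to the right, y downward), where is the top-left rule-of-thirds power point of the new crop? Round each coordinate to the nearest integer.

x = 2541 px, y = 1144 px

5844/3432 > 2/3, so the 2:3 crop keeps the full height 3432 and trims width to 3432 × 2/3 = 2288.00 px.
Left offset = (5844 − 2288.00)/2 = 1778.00 px; top offset = 0.
Top-left is one-third across and one-third down within the crop:
x = 1778.00 + 1 × 2288.00/3 ≈ 2541; y = 0.00 + 1 × 3432.00/3 ≈ 1144.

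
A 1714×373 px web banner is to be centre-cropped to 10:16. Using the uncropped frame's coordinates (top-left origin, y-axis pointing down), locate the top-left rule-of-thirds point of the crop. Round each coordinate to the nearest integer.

(818, 124)

1714/373 > 10/16, so the 10:16 crop keeps the full height 373 and trims width to 373 × 10/16 = 233.12 px.
Left offset = (1714 − 233.12)/2 = 740.44 px; top offset = 0.
Top-left is one-third across and one-third down within the crop:
x = 740.44 + 1 × 233.12/3 ≈ 818; y = 0.00 + 1 × 373.00/3 ≈ 124.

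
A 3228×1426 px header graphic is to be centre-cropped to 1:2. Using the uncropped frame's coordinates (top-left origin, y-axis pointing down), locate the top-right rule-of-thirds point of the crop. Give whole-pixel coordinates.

3228/1426 > 1/2, so the 1:2 crop keeps the full height 1426 and trims width to 1426 × 1/2 = 713.00 px.
Left offset = (3228 − 713.00)/2 = 1257.50 px; top offset = 0.
Top-right is two-thirds across and one-third down within the crop:
x = 1257.50 + 2 × 713.00/3 ≈ 1733; y = 0.00 + 1 × 1426.00/3 ≈ 475.

x = 1733 px, y = 475 px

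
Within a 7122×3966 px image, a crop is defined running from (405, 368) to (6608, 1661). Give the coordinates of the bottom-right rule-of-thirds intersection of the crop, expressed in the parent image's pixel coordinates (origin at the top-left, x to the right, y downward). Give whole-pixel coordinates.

Crop width = 6608 − 405 = 6203 px; one third is 2067.67 px.
Crop height = 1661 − 368 = 1293 px; one third is 431.00 px.
The bottom-right point is two-thirds across and two-thirds down within the crop:
x = 405 + 2 × 2067.67 ≈ 4540; y = 368 + 2 × 431.00 ≈ 1230.

(4540, 1230)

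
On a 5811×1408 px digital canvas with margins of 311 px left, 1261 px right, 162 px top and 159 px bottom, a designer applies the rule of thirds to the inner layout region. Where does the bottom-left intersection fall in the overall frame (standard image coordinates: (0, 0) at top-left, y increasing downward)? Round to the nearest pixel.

Content width = 5811 − 311 − 1261 = 4239 px; content height = 1408 − 162 − 159 = 1087 px.
Bottom-left is one-third across and two-thirds down within the inner layout region.
x = 311 + 1 × 4239/3 = 311 + 1413.00 ≈ 1724
y = 162 + 2 × 1087/3 = 162 + 724.67 ≈ 887

(1724, 887)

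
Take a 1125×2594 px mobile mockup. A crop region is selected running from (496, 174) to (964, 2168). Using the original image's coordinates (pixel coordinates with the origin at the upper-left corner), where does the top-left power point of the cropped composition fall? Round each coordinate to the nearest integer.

Crop width = 964 − 496 = 468 px; one third is 156.00 px.
Crop height = 2168 − 174 = 1994 px; one third is 664.67 px.
The top-left point is one-third across and one-third down within the crop:
x = 496 + 1 × 156.00 ≈ 652; y = 174 + 1 × 664.67 ≈ 839.

x = 652 px, y = 839 px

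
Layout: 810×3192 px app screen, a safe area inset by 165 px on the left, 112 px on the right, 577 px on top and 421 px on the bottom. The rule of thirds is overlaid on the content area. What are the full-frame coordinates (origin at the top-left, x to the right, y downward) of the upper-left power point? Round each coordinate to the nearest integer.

Content width = 810 − 165 − 112 = 533 px; content height = 3192 − 577 − 421 = 2194 px.
Upper-left is one-third across and one-third down within the content area.
x = 165 + 1 × 533/3 = 165 + 177.67 ≈ 343
y = 577 + 1 × 2194/3 = 577 + 731.33 ≈ 1308

x = 343 px, y = 1308 px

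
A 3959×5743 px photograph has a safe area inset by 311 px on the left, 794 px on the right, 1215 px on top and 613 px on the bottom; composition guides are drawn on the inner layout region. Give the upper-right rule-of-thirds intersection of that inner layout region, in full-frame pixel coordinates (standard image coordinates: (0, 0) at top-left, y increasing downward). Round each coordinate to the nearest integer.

(2214, 2520)

Content width = 3959 − 311 − 794 = 2854 px; content height = 5743 − 1215 − 613 = 3915 px.
Upper-right is two-thirds across and one-third down within the inner layout region.
x = 311 + 2 × 2854/3 = 311 + 1902.67 ≈ 2214
y = 1215 + 1 × 3915/3 = 1215 + 1305.00 ≈ 2520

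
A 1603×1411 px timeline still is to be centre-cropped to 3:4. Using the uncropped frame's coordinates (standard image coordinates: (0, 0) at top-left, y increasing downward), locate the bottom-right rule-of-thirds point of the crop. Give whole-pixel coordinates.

x = 978 px, y = 941 px

1603/1411 > 3/4, so the 3:4 crop keeps the full height 1411 and trims width to 1411 × 3/4 = 1058.25 px.
Left offset = (1603 − 1058.25)/2 = 272.38 px; top offset = 0.
Bottom-right is two-thirds across and two-thirds down within the crop:
x = 272.38 + 2 × 1058.25/3 ≈ 978; y = 0.00 + 2 × 1411.00/3 ≈ 941.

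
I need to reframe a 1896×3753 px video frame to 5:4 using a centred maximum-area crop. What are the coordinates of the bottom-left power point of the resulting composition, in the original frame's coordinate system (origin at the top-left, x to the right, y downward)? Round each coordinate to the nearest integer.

x = 632 px, y = 2129 px

1896/3753 < 5/4, so the 5:4 crop keeps the full width 1896 and trims height to 1896 × 4/5 = 1516.80 px.
Top offset = (3753 − 1516.80)/2 = 1118.10 px; left offset = 0.
Bottom-left is one-third across and two-thirds down within the crop:
x = 0.00 + 1 × 1896.00/3 ≈ 632; y = 1118.10 + 2 × 1516.80/3 ≈ 2129.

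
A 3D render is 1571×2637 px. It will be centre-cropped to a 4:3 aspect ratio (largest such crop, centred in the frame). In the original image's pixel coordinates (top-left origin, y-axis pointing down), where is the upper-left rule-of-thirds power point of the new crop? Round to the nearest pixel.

(524, 1122)

1571/2637 < 4/3, so the 4:3 crop keeps the full width 1571 and trims height to 1571 × 3/4 = 1178.25 px.
Top offset = (2637 − 1178.25)/2 = 729.38 px; left offset = 0.
Upper-left is one-third across and one-third down within the crop:
x = 0.00 + 1 × 1571.00/3 ≈ 524; y = 729.38 + 1 × 1178.25/3 ≈ 1122.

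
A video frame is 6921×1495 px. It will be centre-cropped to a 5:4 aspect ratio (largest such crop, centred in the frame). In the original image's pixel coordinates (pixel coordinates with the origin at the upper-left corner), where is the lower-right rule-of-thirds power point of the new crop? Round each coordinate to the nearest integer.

6921/1495 > 5/4, so the 5:4 crop keeps the full height 1495 and trims width to 1495 × 5/4 = 1868.75 px.
Left offset = (6921 − 1868.75)/2 = 2526.12 px; top offset = 0.
Lower-right is two-thirds across and two-thirds down within the crop:
x = 2526.12 + 2 × 1868.75/3 ≈ 3772; y = 0.00 + 2 × 1495.00/3 ≈ 997.

x = 3772 px, y = 997 px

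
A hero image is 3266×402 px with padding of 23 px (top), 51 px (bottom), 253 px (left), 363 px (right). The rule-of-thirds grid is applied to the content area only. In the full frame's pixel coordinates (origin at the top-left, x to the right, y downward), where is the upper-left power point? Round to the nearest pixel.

(1136, 132)

Content width = 3266 − 253 − 363 = 2650 px; content height = 402 − 23 − 51 = 328 px.
Upper-left is one-third across and one-third down within the content area.
x = 253 + 1 × 2650/3 = 253 + 883.33 ≈ 1136
y = 23 + 1 × 328/3 = 23 + 109.33 ≈ 132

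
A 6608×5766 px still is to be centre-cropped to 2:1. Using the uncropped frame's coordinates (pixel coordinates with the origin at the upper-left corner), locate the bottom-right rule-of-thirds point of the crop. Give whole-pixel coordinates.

6608/5766 < 2/1, so the 2:1 crop keeps the full width 6608 and trims height to 6608 × 1/2 = 3304.00 px.
Top offset = (5766 − 3304.00)/2 = 1231.00 px; left offset = 0.
Bottom-right is two-thirds across and two-thirds down within the crop:
x = 0.00 + 2 × 6608.00/3 ≈ 4405; y = 1231.00 + 2 × 3304.00/3 ≈ 3434.

x = 4405 px, y = 3434 px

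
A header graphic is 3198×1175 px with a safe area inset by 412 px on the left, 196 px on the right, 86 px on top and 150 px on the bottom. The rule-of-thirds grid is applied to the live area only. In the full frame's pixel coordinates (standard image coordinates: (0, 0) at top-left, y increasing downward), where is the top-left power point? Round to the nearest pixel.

Content width = 3198 − 412 − 196 = 2590 px; content height = 1175 − 86 − 150 = 939 px.
Top-left is one-third across and one-third down within the live area.
x = 412 + 1 × 2590/3 = 412 + 863.33 ≈ 1275
y = 86 + 1 × 939/3 = 86 + 313.00 ≈ 399

(1275, 399)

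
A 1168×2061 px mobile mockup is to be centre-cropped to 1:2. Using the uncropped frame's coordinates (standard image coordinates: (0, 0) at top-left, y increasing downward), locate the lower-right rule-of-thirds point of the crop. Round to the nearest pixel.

1168/2061 > 1/2, so the 1:2 crop keeps the full height 2061 and trims width to 2061 × 1/2 = 1030.50 px.
Left offset = (1168 − 1030.50)/2 = 68.75 px; top offset = 0.
Lower-right is two-thirds across and two-thirds down within the crop:
x = 68.75 + 2 × 1030.50/3 ≈ 756; y = 0.00 + 2 × 2061.00/3 ≈ 1374.

(756, 1374)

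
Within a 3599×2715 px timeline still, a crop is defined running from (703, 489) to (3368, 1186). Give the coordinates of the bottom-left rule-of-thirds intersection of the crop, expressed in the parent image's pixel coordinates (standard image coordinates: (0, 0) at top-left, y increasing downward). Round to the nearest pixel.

x = 1591 px, y = 954 px

Crop width = 3368 − 703 = 2665 px; one third is 888.33 px.
Crop height = 1186 − 489 = 697 px; one third is 232.33 px.
The bottom-left point is one-third across and two-thirds down within the crop:
x = 703 + 1 × 888.33 ≈ 1591; y = 489 + 2 × 232.33 ≈ 954.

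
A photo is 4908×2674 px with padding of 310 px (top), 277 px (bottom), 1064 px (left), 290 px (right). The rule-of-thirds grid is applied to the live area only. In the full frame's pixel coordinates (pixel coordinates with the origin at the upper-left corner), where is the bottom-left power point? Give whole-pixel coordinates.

x = 2249 px, y = 1701 px

Content width = 4908 − 1064 − 290 = 3554 px; content height = 2674 − 310 − 277 = 2087 px.
Bottom-left is one-third across and two-thirds down within the live area.
x = 1064 + 1 × 3554/3 = 1064 + 1184.67 ≈ 2249
y = 310 + 2 × 2087/3 = 310 + 1391.33 ≈ 1701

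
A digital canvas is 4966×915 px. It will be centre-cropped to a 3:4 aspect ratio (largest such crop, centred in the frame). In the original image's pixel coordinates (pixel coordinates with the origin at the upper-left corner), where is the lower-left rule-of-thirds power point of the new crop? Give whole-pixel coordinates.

x = 2369 px, y = 610 px

4966/915 > 3/4, so the 3:4 crop keeps the full height 915 and trims width to 915 × 3/4 = 686.25 px.
Left offset = (4966 − 686.25)/2 = 2139.88 px; top offset = 0.
Lower-left is one-third across and two-thirds down within the crop:
x = 2139.88 + 1 × 686.25/3 ≈ 2369; y = 0.00 + 2 × 915.00/3 ≈ 610.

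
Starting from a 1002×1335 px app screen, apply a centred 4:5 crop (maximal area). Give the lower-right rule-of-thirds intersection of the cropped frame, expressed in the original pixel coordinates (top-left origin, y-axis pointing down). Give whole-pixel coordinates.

(668, 876)

1002/1335 < 4/5, so the 4:5 crop keeps the full width 1002 and trims height to 1002 × 5/4 = 1252.50 px.
Top offset = (1335 − 1252.50)/2 = 41.25 px; left offset = 0.
Lower-right is two-thirds across and two-thirds down within the crop:
x = 0.00 + 2 × 1002.00/3 ≈ 668; y = 41.25 + 2 × 1252.50/3 ≈ 876.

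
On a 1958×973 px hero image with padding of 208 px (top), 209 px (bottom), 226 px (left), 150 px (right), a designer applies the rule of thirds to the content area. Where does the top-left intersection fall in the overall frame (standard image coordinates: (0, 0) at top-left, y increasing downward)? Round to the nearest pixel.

x = 753 px, y = 393 px

Content width = 1958 − 226 − 150 = 1582 px; content height = 973 − 208 − 209 = 556 px.
Top-left is one-third across and one-third down within the content area.
x = 226 + 1 × 1582/3 = 226 + 527.33 ≈ 753
y = 208 + 1 × 556/3 = 208 + 185.33 ≈ 393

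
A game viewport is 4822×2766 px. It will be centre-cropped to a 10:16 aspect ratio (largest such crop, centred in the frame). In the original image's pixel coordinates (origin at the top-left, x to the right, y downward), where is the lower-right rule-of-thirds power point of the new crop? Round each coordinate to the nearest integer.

4822/2766 > 10/16, so the 10:16 crop keeps the full height 2766 and trims width to 2766 × 10/16 = 1728.75 px.
Left offset = (4822 − 1728.75)/2 = 1546.62 px; top offset = 0.
Lower-right is two-thirds across and two-thirds down within the crop:
x = 1546.62 + 2 × 1728.75/3 ≈ 2699; y = 0.00 + 2 × 2766.00/3 ≈ 1844.

(2699, 1844)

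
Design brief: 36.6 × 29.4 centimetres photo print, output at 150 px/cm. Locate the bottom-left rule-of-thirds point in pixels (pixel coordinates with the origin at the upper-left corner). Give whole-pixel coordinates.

In pixels the canvas is 36.6 × 150 = 5490 wide and 29.4 × 150 = 4410 tall.
The bottom-left point is one-third across and two-thirds down:
x = 1 × 5490/3 ≈ 1830; y = 2 × 4410/3 ≈ 2940.

x = 1830 px, y = 2940 px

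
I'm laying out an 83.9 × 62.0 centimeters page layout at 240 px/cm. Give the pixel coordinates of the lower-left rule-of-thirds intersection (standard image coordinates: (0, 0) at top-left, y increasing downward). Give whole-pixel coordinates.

(6712, 9920)

In pixels the canvas is 83.9 × 240 = 20136 wide and 62.0 × 240 = 14880 tall.
The lower-left point is one-third across and two-thirds down:
x = 1 × 20136/3 ≈ 6712; y = 2 × 14880/3 ≈ 9920.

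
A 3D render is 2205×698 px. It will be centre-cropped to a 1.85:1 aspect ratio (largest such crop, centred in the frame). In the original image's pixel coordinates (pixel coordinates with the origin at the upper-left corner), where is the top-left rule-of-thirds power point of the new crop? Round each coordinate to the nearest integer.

x = 887 px, y = 233 px

2205/698 > 1.85/1, so the 1.85:1 crop keeps the full height 698 and trims width to 698 × 1.85/1 = 1291.30 px.
Left offset = (2205 − 1291.30)/2 = 456.85 px; top offset = 0.
Top-left is one-third across and one-third down within the crop:
x = 456.85 + 1 × 1291.30/3 ≈ 887; y = 0.00 + 1 × 698.00/3 ≈ 233.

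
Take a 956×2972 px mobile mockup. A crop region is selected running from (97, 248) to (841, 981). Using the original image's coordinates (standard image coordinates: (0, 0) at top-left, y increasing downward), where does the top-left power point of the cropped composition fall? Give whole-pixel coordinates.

Crop width = 841 − 97 = 744 px; one third is 248.00 px.
Crop height = 981 − 248 = 733 px; one third is 244.33 px.
The top-left point is one-third across and one-third down within the crop:
x = 97 + 1 × 248.00 ≈ 345; y = 248 + 1 × 244.33 ≈ 492.

(345, 492)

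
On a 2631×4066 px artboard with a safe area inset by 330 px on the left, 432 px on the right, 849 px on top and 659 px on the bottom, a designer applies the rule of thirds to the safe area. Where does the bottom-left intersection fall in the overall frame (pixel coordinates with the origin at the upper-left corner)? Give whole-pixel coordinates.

Content width = 2631 − 330 − 432 = 1869 px; content height = 4066 − 849 − 659 = 2558 px.
Bottom-left is one-third across and two-thirds down within the safe area.
x = 330 + 1 × 1869/3 = 330 + 623.00 ≈ 953
y = 849 + 2 × 2558/3 = 849 + 1705.33 ≈ 2554

x = 953 px, y = 2554 px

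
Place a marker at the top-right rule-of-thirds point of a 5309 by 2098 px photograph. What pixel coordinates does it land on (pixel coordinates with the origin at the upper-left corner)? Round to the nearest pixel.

The top-right point sits two-thirds of the way across and one-third of the way down.
x = 2 × 5309/3 ≈ 3539; y = 1 × 2098/3 ≈ 699.

x = 3539 px, y = 699 px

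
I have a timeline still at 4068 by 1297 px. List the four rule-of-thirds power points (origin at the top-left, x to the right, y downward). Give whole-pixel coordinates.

One third of 4068 is 1356; one third of 1297 is 432.33.
Vertical third lines at x = 1356 and x = 2712; horizontal third lines at y = 432 and y = 865.

(1356, 432), (2712, 432), (1356, 865), (2712, 865)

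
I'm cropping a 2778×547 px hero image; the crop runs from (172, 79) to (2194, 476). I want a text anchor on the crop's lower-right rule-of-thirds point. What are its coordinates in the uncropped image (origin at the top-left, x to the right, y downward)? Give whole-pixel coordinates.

Crop width = 2194 − 172 = 2022 px; one third is 674.00 px.
Crop height = 476 − 79 = 397 px; one third is 132.33 px.
The lower-right point is two-thirds across and two-thirds down within the crop:
x = 172 + 2 × 674.00 ≈ 1520; y = 79 + 2 × 132.33 ≈ 344.

(1520, 344)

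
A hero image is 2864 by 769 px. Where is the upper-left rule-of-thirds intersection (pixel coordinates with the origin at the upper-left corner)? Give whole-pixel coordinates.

The upper-left point sits one-third of the way across and one-third of the way down.
x = 1 × 2864/3 ≈ 955; y = 1 × 769/3 ≈ 256.

x = 955 px, y = 256 px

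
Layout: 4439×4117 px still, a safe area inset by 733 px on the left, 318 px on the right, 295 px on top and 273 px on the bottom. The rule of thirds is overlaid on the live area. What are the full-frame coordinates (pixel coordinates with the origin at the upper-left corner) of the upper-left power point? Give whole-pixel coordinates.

Content width = 4439 − 733 − 318 = 3388 px; content height = 4117 − 295 − 273 = 3549 px.
Upper-left is one-third across and one-third down within the live area.
x = 733 + 1 × 3388/3 = 733 + 1129.33 ≈ 1862
y = 295 + 1 × 3549/3 = 295 + 1183.00 ≈ 1478

x = 1862 px, y = 1478 px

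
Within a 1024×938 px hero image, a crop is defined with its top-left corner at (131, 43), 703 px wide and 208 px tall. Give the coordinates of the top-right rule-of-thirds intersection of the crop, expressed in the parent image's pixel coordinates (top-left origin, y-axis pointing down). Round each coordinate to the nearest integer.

One third of the crop width 703 is 234.33 px.
One third of the crop height 208 is 69.33 px.
The top-right point is two-thirds across and one-third down within the crop:
x = 131 + 2 × 234.33 ≈ 600; y = 43 + 1 × 69.33 ≈ 112.

x = 600 px, y = 112 px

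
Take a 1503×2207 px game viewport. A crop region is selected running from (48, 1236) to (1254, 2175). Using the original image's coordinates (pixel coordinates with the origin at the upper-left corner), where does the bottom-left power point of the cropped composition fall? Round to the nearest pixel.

(450, 1862)

Crop width = 1254 − 48 = 1206 px; one third is 402.00 px.
Crop height = 2175 − 1236 = 939 px; one third is 313.00 px.
The bottom-left point is one-third across and two-thirds down within the crop:
x = 48 + 1 × 402.00 ≈ 450; y = 1236 + 2 × 313.00 ≈ 1862.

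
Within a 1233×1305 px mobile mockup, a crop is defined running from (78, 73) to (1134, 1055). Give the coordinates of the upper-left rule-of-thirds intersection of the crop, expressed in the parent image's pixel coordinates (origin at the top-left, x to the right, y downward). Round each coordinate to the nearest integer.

x = 430 px, y = 400 px

Crop width = 1134 − 78 = 1056 px; one third is 352.00 px.
Crop height = 1055 − 73 = 982 px; one third is 327.33 px.
The upper-left point is one-third across and one-third down within the crop:
x = 78 + 1 × 352.00 ≈ 430; y = 73 + 1 × 327.33 ≈ 400.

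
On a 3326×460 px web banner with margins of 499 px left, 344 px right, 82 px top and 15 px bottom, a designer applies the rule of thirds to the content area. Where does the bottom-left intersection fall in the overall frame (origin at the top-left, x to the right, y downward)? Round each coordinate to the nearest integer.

(1327, 324)

Content width = 3326 − 499 − 344 = 2483 px; content height = 460 − 82 − 15 = 363 px.
Bottom-left is one-third across and two-thirds down within the content area.
x = 499 + 1 × 2483/3 = 499 + 827.67 ≈ 1327
y = 82 + 2 × 363/3 = 82 + 242.00 ≈ 324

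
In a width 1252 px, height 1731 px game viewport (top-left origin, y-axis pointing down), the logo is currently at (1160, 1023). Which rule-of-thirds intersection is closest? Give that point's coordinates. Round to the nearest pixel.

Third lines: x ∈ {417, 835}, y ∈ {577, 1154}.
1160 is closer to x = 835; 1023 is closer to y = 1154.
So the nearest intersection is the lower-right power point.

(835, 1154)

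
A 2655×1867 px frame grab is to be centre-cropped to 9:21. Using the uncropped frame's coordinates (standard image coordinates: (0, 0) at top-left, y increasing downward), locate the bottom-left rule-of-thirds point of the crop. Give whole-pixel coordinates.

x = 1194 px, y = 1245 px

2655/1867 > 9/21, so the 9:21 crop keeps the full height 1867 and trims width to 1867 × 9/21 = 800.14 px.
Left offset = (2655 − 800.14)/2 = 927.43 px; top offset = 0.
Bottom-left is one-third across and two-thirds down within the crop:
x = 927.43 + 1 × 800.14/3 ≈ 1194; y = 0.00 + 2 × 1867.00/3 ≈ 1245.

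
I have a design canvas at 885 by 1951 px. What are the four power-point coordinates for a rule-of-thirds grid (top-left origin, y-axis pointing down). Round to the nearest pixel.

(295, 650), (590, 650), (295, 1301), (590, 1301)

One third of 885 is 295; one third of 1951 is 650.33.
Vertical third lines at x = 295 and x = 590; horizontal third lines at y = 650 and y = 1301.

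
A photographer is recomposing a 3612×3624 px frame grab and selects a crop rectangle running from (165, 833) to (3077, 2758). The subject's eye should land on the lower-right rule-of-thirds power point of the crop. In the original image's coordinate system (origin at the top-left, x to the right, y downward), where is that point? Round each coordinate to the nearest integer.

Crop width = 3077 − 165 = 2912 px; one third is 970.67 px.
Crop height = 2758 − 833 = 1925 px; one third is 641.67 px.
The lower-right point is two-thirds across and two-thirds down within the crop:
x = 165 + 2 × 970.67 ≈ 2106; y = 833 + 2 × 641.67 ≈ 2116.

x = 2106 px, y = 2116 px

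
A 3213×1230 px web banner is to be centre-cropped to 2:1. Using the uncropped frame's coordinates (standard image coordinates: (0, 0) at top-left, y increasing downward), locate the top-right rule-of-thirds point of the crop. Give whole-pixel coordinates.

x = 2017 px, y = 410 px

3213/1230 > 2/1, so the 2:1 crop keeps the full height 1230 and trims width to 1230 × 2/1 = 2460.00 px.
Left offset = (3213 − 2460.00)/2 = 376.50 px; top offset = 0.
Top-right is two-thirds across and one-third down within the crop:
x = 376.50 + 2 × 2460.00/3 ≈ 2017; y = 0.00 + 1 × 1230.00/3 ≈ 410.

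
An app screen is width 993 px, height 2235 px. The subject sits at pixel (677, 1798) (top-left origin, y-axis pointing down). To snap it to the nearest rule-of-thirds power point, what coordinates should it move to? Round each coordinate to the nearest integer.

Third lines: x ∈ {331, 662}, y ∈ {745, 1490}.
677 is closer to x = 662; 1798 is closer to y = 1490.
So the nearest intersection is the lower-right power point.

(662, 1490)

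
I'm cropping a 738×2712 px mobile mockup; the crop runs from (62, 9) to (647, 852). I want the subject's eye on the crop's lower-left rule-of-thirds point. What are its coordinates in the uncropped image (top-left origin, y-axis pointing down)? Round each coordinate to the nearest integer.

x = 257 px, y = 571 px

Crop width = 647 − 62 = 585 px; one third is 195.00 px.
Crop height = 852 − 9 = 843 px; one third is 281.00 px.
The lower-left point is one-third across and two-thirds down within the crop:
x = 62 + 1 × 195.00 ≈ 257; y = 9 + 2 × 281.00 ≈ 571.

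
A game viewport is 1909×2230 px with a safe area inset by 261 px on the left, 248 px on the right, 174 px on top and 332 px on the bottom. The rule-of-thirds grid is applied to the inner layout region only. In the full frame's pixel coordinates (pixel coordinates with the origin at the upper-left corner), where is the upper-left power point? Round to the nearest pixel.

x = 728 px, y = 749 px

Content width = 1909 − 261 − 248 = 1400 px; content height = 2230 − 174 − 332 = 1724 px.
Upper-left is one-third across and one-third down within the inner layout region.
x = 261 + 1 × 1400/3 = 261 + 466.67 ≈ 728
y = 174 + 1 × 1724/3 = 174 + 574.67 ≈ 749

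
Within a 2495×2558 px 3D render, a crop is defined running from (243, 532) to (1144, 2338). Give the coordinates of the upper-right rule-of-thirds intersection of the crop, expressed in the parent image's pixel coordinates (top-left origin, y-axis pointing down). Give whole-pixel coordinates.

(844, 1134)

Crop width = 1144 − 243 = 901 px; one third is 300.33 px.
Crop height = 2338 − 532 = 1806 px; one third is 602.00 px.
The upper-right point is two-thirds across and one-third down within the crop:
x = 243 + 2 × 300.33 ≈ 844; y = 532 + 1 × 602.00 ≈ 1134.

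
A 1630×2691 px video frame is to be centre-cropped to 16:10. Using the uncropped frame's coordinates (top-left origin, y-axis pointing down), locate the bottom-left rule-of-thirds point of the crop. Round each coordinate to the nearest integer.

1630/2691 < 16/10, so the 16:10 crop keeps the full width 1630 and trims height to 1630 × 10/16 = 1018.75 px.
Top offset = (2691 − 1018.75)/2 = 836.12 px; left offset = 0.
Bottom-left is one-third across and two-thirds down within the crop:
x = 0.00 + 1 × 1630.00/3 ≈ 543; y = 836.12 + 2 × 1018.75/3 ≈ 1515.

x = 543 px, y = 1515 px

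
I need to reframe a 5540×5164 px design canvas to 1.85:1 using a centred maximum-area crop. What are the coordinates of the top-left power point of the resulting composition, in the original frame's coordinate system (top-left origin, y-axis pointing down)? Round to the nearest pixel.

5540/5164 < 1.85/1, so the 1.85:1 crop keeps the full width 5540 and trims height to 5540 × 1/1.85 = 2994.59 px.
Top offset = (5164 − 2994.59)/2 = 1084.70 px; left offset = 0.
Top-left is one-third across and one-third down within the crop:
x = 0.00 + 1 × 5540.00/3 ≈ 1847; y = 1084.70 + 1 × 2994.59/3 ≈ 2083.

x = 1847 px, y = 2083 px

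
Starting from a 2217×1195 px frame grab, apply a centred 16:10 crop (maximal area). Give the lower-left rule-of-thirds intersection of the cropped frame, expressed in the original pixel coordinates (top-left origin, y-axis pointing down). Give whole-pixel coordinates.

2217/1195 > 16/10, so the 16:10 crop keeps the full height 1195 and trims width to 1195 × 16/10 = 1912.00 px.
Left offset = (2217 − 1912.00)/2 = 152.50 px; top offset = 0.
Lower-left is one-third across and two-thirds down within the crop:
x = 152.50 + 1 × 1912.00/3 ≈ 790; y = 0.00 + 2 × 1195.00/3 ≈ 797.

x = 790 px, y = 797 px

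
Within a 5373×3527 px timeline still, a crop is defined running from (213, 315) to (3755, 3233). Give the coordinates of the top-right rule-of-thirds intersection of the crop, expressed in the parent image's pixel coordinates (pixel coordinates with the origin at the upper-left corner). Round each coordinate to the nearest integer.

Crop width = 3755 − 213 = 3542 px; one third is 1180.67 px.
Crop height = 3233 − 315 = 2918 px; one third is 972.67 px.
The top-right point is two-thirds across and one-third down within the crop:
x = 213 + 2 × 1180.67 ≈ 2574; y = 315 + 1 × 972.67 ≈ 1288.

x = 2574 px, y = 1288 px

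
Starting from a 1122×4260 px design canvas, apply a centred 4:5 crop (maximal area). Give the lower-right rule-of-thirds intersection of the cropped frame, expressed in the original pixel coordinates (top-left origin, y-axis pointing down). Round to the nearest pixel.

x = 748 px, y = 2364 px

1122/4260 < 4/5, so the 4:5 crop keeps the full width 1122 and trims height to 1122 × 5/4 = 1402.50 px.
Top offset = (4260 − 1402.50)/2 = 1428.75 px; left offset = 0.
Lower-right is two-thirds across and two-thirds down within the crop:
x = 0.00 + 2 × 1122.00/3 ≈ 748; y = 1428.75 + 2 × 1402.50/3 ≈ 2364.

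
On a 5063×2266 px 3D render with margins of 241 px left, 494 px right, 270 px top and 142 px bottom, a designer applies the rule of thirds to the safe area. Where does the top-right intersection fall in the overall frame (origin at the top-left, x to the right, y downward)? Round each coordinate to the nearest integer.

(3126, 888)

Content width = 5063 − 241 − 494 = 4328 px; content height = 2266 − 270 − 142 = 1854 px.
Top-right is two-thirds across and one-third down within the safe area.
x = 241 + 2 × 4328/3 = 241 + 2885.33 ≈ 3126
y = 270 + 1 × 1854/3 = 270 + 618.00 ≈ 888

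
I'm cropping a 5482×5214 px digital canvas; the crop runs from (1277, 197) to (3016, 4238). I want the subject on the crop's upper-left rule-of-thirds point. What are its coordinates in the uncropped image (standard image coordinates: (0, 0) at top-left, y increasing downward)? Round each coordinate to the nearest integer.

Crop width = 3016 − 1277 = 1739 px; one third is 579.67 px.
Crop height = 4238 − 197 = 4041 px; one third is 1347.00 px.
The upper-left point is one-third across and one-third down within the crop:
x = 1277 + 1 × 579.67 ≈ 1857; y = 197 + 1 × 1347.00 ≈ 1544.

x = 1857 px, y = 1544 px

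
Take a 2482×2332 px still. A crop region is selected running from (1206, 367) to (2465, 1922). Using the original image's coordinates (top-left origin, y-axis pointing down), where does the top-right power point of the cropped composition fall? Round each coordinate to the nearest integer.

Crop width = 2465 − 1206 = 1259 px; one third is 419.67 px.
Crop height = 1922 − 367 = 1555 px; one third is 518.33 px.
The top-right point is two-thirds across and one-third down within the crop:
x = 1206 + 2 × 419.67 ≈ 2045; y = 367 + 1 × 518.33 ≈ 885.

x = 2045 px, y = 885 px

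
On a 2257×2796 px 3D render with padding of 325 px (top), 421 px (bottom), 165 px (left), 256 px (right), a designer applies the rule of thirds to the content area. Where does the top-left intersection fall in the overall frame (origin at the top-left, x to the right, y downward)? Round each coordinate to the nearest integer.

x = 777 px, y = 1008 px

Content width = 2257 − 165 − 256 = 1836 px; content height = 2796 − 325 − 421 = 2050 px.
Top-left is one-third across and one-third down within the content area.
x = 165 + 1 × 1836/3 = 165 + 612.00 ≈ 777
y = 325 + 1 × 2050/3 = 325 + 683.33 ≈ 1008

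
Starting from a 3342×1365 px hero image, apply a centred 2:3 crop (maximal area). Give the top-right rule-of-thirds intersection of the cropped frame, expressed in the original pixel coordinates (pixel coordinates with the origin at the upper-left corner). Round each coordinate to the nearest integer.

(1823, 455)

3342/1365 > 2/3, so the 2:3 crop keeps the full height 1365 and trims width to 1365 × 2/3 = 910.00 px.
Left offset = (3342 − 910.00)/2 = 1216.00 px; top offset = 0.
Top-right is two-thirds across and one-third down within the crop:
x = 1216.00 + 2 × 910.00/3 ≈ 1823; y = 0.00 + 1 × 1365.00/3 ≈ 455.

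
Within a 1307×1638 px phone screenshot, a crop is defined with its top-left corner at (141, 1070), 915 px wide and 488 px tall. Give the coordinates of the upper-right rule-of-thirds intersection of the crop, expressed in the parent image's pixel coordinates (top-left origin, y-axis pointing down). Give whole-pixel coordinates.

One third of the crop width 915 is 305.00 px.
One third of the crop height 488 is 162.67 px.
The upper-right point is two-thirds across and one-third down within the crop:
x = 141 + 2 × 305.00 ≈ 751; y = 1070 + 1 × 162.67 ≈ 1233.

x = 751 px, y = 1233 px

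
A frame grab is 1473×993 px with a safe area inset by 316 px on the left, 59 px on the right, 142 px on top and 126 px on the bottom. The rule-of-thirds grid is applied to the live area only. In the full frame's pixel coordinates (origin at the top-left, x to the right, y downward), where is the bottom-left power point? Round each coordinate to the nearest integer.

(682, 625)

Content width = 1473 − 316 − 59 = 1098 px; content height = 993 − 142 − 126 = 725 px.
Bottom-left is one-third across and two-thirds down within the live area.
x = 316 + 1 × 1098/3 = 316 + 366.00 ≈ 682
y = 142 + 2 × 725/3 = 142 + 483.33 ≈ 625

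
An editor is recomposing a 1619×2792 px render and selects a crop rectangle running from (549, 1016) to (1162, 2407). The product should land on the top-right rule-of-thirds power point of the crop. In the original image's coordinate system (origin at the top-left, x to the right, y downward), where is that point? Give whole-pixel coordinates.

(958, 1480)

Crop width = 1162 − 549 = 613 px; one third is 204.33 px.
Crop height = 2407 − 1016 = 1391 px; one third is 463.67 px.
The top-right point is two-thirds across and one-third down within the crop:
x = 549 + 2 × 204.33 ≈ 958; y = 1016 + 1 × 463.67 ≈ 1480.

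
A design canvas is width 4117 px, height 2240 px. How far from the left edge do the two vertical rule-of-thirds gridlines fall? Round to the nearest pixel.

1372 px and 2745 px

4117 / 3 = 1372.33, so the vertical lines sit at one and two thirds of 4117.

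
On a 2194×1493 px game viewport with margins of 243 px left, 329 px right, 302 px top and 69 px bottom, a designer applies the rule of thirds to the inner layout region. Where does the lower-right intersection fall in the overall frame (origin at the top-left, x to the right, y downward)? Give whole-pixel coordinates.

x = 1324 px, y = 1050 px

Content width = 2194 − 243 − 329 = 1622 px; content height = 1493 − 302 − 69 = 1122 px.
Lower-right is two-thirds across and two-thirds down within the inner layout region.
x = 243 + 2 × 1622/3 = 243 + 1081.33 ≈ 1324
y = 302 + 2 × 1122/3 = 302 + 748.00 ≈ 1050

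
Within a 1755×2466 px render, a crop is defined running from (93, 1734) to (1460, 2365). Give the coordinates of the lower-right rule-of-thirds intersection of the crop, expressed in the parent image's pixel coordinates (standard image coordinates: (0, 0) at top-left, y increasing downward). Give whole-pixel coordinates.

Crop width = 1460 − 93 = 1367 px; one third is 455.67 px.
Crop height = 2365 − 1734 = 631 px; one third is 210.33 px.
The lower-right point is two-thirds across and two-thirds down within the crop:
x = 93 + 2 × 455.67 ≈ 1004; y = 1734 + 2 × 210.33 ≈ 2155.

x = 1004 px, y = 2155 px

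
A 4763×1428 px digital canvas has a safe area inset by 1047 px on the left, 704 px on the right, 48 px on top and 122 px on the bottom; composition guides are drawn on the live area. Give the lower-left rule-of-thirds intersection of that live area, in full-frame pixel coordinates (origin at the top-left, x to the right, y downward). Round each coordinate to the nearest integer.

(2051, 887)

Content width = 4763 − 1047 − 704 = 3012 px; content height = 1428 − 48 − 122 = 1258 px.
Lower-left is one-third across and two-thirds down within the live area.
x = 1047 + 1 × 3012/3 = 1047 + 1004.00 ≈ 2051
y = 48 + 2 × 1258/3 = 48 + 838.67 ≈ 887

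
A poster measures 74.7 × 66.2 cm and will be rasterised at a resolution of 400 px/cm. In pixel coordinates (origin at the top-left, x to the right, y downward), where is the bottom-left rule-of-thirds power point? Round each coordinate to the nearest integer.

In pixels the canvas is 74.7 × 400 = 29880 wide and 66.2 × 400 = 26480 tall.
The bottom-left point is one-third across and two-thirds down:
x = 1 × 29880/3 ≈ 9960; y = 2 × 26480/3 ≈ 17653.

(9960, 17653)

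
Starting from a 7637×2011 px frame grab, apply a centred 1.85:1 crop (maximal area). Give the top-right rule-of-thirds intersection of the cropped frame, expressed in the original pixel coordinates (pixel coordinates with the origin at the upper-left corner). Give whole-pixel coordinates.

7637/2011 > 1.85/1, so the 1.85:1 crop keeps the full height 2011 and trims width to 2011 × 1.85/1 = 3720.35 px.
Left offset = (7637 − 3720.35)/2 = 1958.32 px; top offset = 0.
Top-right is two-thirds across and one-third down within the crop:
x = 1958.32 + 2 × 3720.35/3 ≈ 4439; y = 0.00 + 1 × 2011.00/3 ≈ 670.

(4439, 670)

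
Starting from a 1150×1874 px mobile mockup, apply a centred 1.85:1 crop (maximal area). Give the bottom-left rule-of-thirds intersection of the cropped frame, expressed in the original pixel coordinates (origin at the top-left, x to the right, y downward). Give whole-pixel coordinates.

1150/1874 < 1.85/1, so the 1.85:1 crop keeps the full width 1150 and trims height to 1150 × 1/1.85 = 621.62 px.
Top offset = (1874 − 621.62)/2 = 626.19 px; left offset = 0.
Bottom-left is one-third across and two-thirds down within the crop:
x = 0.00 + 1 × 1150.00/3 ≈ 383; y = 626.19 + 2 × 621.62/3 ≈ 1041.

x = 383 px, y = 1041 px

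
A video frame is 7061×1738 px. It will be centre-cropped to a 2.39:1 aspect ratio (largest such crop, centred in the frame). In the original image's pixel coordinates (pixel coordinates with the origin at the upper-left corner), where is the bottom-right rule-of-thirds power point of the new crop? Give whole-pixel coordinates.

7061/1738 > 2.39/1, so the 2.39:1 crop keeps the full height 1738 and trims width to 1738 × 2.39/1 = 4153.82 px.
Left offset = (7061 − 4153.82)/2 = 1453.59 px; top offset = 0.
Bottom-right is two-thirds across and two-thirds down within the crop:
x = 1453.59 + 2 × 4153.82/3 ≈ 4223; y = 0.00 + 2 × 1738.00/3 ≈ 1159.

x = 4223 px, y = 1159 px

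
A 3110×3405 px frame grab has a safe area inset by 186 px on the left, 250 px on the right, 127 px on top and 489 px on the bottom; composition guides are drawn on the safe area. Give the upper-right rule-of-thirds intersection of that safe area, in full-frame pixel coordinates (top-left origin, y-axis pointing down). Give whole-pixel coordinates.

x = 1969 px, y = 1057 px

Content width = 3110 − 186 − 250 = 2674 px; content height = 3405 − 127 − 489 = 2789 px.
Upper-right is two-thirds across and one-third down within the safe area.
x = 186 + 2 × 2674/3 = 186 + 1782.67 ≈ 1969
y = 127 + 1 × 2789/3 = 127 + 929.67 ≈ 1057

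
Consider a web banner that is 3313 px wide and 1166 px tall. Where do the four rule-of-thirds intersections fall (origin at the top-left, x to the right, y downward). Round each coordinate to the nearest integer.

(1104, 389), (2209, 389), (1104, 777), (2209, 777)

One third of 3313 is 1104.33; one third of 1166 is 388.67.
Vertical third lines at x = 1104 and x = 2209; horizontal third lines at y = 389 and y = 777.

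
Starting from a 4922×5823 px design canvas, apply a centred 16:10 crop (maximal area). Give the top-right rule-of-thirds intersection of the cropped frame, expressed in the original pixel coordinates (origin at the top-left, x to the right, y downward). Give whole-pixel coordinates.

(3281, 2399)

4922/5823 < 16/10, so the 16:10 crop keeps the full width 4922 and trims height to 4922 × 10/16 = 3076.25 px.
Top offset = (5823 − 3076.25)/2 = 1373.38 px; left offset = 0.
Top-right is two-thirds across and one-third down within the crop:
x = 0.00 + 2 × 4922.00/3 ≈ 3281; y = 1373.38 + 1 × 3076.25/3 ≈ 2399.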